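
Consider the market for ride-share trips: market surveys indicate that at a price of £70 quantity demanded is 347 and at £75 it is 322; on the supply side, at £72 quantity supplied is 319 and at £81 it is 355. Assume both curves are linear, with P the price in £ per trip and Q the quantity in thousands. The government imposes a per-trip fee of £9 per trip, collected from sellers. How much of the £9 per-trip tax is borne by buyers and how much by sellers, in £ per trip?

Buyers bear £4 per trip; sellers bear £5 per trip.

Demand slope: (322 − 347)/(75 − 70) = -5, so Qd = 697 − 5P.
Supply slope: (355 − 319)/(81 − 72) = 4, so Qs = 4P + 31.
Without the tax, 697 − 5P = 4P + 31 gives 9P = 666, so P* = £74 and Q* = 327.
With the tax collected from sellers, supply shifts: Qs = 4(P − 9) + 31.
New equilibrium: buyers pay £78, sellers receive £69, Q = 307. (Wedge: Pb − Ps = 9.)
Burden on buyers: £4; on sellers: £5. (They sum to £9.)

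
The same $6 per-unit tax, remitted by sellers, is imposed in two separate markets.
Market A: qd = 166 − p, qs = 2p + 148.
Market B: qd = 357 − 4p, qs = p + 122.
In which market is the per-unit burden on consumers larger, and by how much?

Market A: pre-tax p* = $6, q* = 160; post-tax q = 156; per-unit burden on consumers = $4.
Market B: pre-tax p* = $47, q* = 169; post-tax q = 164.2; per-unit burden on consumers = $1.2.
Difference: $4 vs $1.2 → market A is larger by $2.8.

Market A, by $2.8.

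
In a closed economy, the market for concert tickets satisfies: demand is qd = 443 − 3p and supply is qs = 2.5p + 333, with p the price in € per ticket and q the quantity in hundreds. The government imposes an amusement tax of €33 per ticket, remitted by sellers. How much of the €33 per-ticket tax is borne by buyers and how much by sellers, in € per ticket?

Buyers bear €15 per ticket; sellers bear €18 per ticket.

Before the tax: set 443 − 3p = 2.5p + 333 → p* = €20, q* = 383.
With the tax collected from sellers, supply shifts: qs = 2.5(p − 33) + 333.
New equilibrium: buyers pay €35, sellers receive €2, q = 338. (Wedge: pb − ps = 33.)
Burden on buyers: €15; on sellers: €18. (They sum to €33.)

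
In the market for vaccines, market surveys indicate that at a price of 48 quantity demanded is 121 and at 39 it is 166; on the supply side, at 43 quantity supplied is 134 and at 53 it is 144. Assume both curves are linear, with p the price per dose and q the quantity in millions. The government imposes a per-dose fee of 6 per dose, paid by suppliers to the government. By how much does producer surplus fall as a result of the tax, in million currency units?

Demand slope: (166 − 121)/(39 − 48) = -5, so qd = 361 − 5p.
Supply slope: (144 − 134)/(53 − 43) = 1, so qs = p + 91.
Without the tax, 361 − 5p = p + 91 gives 6p = 270, so p* = 45 and q* = 136.
With the tax collected from suppliers, supply shifts: qs = (p − 6) + 91.
New equilibrium: buyers pay 46, suppliers receive 40, q = 131. (Wedge: pb − ps = 6.)
ΔPS is the trapezoid between Q = 131 and Q = 136 of height 5: ½ · (136 + 131) · 5 = 667.5.

Producer surplus falls by 667.5 million.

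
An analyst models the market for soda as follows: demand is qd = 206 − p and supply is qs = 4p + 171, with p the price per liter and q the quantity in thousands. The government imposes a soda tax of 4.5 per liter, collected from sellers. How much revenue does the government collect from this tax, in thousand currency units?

Tax revenue = 879.3 thousand.

Before the tax: set 206 − p = 4p + 171 → p* = 7, q* = 199.
With the tax collected from sellers, supply shifts: qs = 4(p − 4.5) + 171.
New equilibrium: buyers pay 10.6, sellers receive 6.1, q = 195.4. (Wedge: pb − ps = 4.5.)
Revenue = t · Q = 4.5 · 195.4 = 879.3.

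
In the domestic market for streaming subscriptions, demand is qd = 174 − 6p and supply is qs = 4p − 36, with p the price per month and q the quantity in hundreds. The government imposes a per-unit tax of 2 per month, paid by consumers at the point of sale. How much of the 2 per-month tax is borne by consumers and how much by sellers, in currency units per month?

Consumers bear 0.8 per month; sellers bear 1.2 per month.

Without the tax, 174 − 6p = 4p − 36 gives 10p = 210, so p* = 21 and q* = 48.
With the tax collected from consumers, demand (in seller-price terms) shifts: qd = 174 − 6(p + 2).
New equilibrium: consumers pay 21.8, sellers receive 19.8, q = 43.2. (Wedge: pb − ps = 2.)
Burden on consumers: 0.8; on sellers: 1.2. (They sum to 2.)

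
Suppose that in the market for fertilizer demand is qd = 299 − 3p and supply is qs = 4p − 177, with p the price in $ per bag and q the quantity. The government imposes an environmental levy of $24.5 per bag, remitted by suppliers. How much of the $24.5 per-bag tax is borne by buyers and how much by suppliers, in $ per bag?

Buyers bear $14 per bag; suppliers bear $10.5 per bag.

Without the tax, 299 − 3p = 4p − 177 gives 7p = 476, so p* = $68 and q* = 95.
With the tax collected from suppliers, supply shifts: qs = 4(p − 24.5) − 177.
New equilibrium: buyers pay $82, suppliers receive $57.5, q = 53. (Wedge: pb − ps = 24.5.)
Burden on buyers: $14; on suppliers: $10.5. (They sum to $24.5.)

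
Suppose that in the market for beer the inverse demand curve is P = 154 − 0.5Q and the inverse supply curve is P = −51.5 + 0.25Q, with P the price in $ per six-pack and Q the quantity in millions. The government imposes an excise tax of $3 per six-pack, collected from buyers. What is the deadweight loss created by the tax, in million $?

Rewrite in direct form: Qd = 308 − 2P and Qs = 4P + 206.
Before the tax: set 308 − 2P = 4P + 206 → P* = $17, Q* = 274.
With the tax collected from buyers, demand (in seller-price terms) shifts: Qd = 308 − 2(P + 3).
New equilibrium: buyers pay $19, sellers receive $16, Q = 270. (Wedge: Pb − Ps = 3.)
Quantity falls by |ΔQ| = |274 − 270| = 4.
DWL = ½ · t · |ΔQ| = ½ · 3 · 4 = $6.

Deadweight loss = $6 million.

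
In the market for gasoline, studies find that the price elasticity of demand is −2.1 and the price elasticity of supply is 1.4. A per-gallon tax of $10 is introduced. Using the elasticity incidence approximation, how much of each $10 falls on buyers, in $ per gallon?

Buyers bear ≈ $4 per gallon.

Incidence ratio: buyers' share ≈ εs / (εs + |εd|) = 1.4 / (1.4 + 2.1) = 0.4.
So buyers bear ≈ 0.4 × $10 = $4; producers bear $6.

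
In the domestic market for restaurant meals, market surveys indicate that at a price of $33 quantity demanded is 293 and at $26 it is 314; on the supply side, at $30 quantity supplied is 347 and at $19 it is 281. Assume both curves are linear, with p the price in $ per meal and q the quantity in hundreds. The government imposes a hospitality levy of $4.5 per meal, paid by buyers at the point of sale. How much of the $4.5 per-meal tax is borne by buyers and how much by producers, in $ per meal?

Demand slope: (314 − 293)/(26 − 33) = -3, so qd = 392 − 3p.
Supply slope: (281 − 347)/(19 − 30) = 6, so qs = 6p + 167.
Without the tax, 392 − 3p = 6p + 167 gives 9p = 225, so p* = $25 and q* = 317.
With the tax collected from buyers, demand (in seller-price terms) shifts: qd = 392 − 3(p + 4.5).
Solving gives q = 308 with buyers paying $28 and producers receiving $23.5 (the $4.5 wedge).
Burden on buyers: $3; on producers: $1.5. (They sum to $4.5.)

Buyers bear $3 per meal; producers bear $1.5 per meal.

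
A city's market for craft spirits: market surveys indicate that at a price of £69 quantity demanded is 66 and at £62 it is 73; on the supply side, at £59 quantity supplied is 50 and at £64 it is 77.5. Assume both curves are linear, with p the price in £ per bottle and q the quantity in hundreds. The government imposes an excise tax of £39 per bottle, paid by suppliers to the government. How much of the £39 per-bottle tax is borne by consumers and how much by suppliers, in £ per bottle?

Demand slope: (73 − 66)/(62 − 69) = -1, so qd = 135 − p.
Supply slope: (77.5 − 50)/(64 − 59) = 5.5, so qs = 5.5p − 274.5.
Before the tax: set 135 − p = 5.5p − 274.5 → p* = £63, q* = 72.
With the tax collected from suppliers, supply shifts: qs = 5.5(p − 39) − 274.5.
Solving gives q = 39 with consumers paying £96 and suppliers receiving £57 (the £39 wedge).
Burden on consumers: £33; on suppliers: £6. (They sum to £39.)
The less price-elastic side of the market bears the larger share of a per-unit tax.

Consumers bear £33 per bottle; suppliers bear £6 per bottle.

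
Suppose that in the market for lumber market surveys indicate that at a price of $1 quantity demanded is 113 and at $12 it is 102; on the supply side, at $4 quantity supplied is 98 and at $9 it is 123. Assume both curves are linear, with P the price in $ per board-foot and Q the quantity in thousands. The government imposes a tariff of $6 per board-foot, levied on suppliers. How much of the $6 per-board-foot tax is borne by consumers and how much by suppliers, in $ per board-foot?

Demand slope: (102 − 113)/(12 − 1) = -1, so Qd = 114 − P.
Supply slope: (123 − 98)/(9 − 4) = 5, so Qs = 5P + 78.
Without the tax, 114 − P = 5P + 78 gives 6P = 36, so P* = $6 and Q* = 108.
With the tax collected from suppliers, supply shifts: Qs = 5(P − 6) + 78.
New equilibrium: consumers pay $11, suppliers receive $5, Q = 103. (Wedge: Pb − Ps = 6.)
Burden on consumers: $5; on suppliers: $1. (They sum to $6.)

Consumers bear $5 per board-foot; suppliers bear $1 per board-foot.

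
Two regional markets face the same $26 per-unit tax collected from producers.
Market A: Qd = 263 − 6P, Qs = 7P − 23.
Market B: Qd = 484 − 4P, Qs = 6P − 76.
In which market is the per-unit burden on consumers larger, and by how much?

Market B, by $1.6.

Market A: pre-tax P* = $22, Q* = 131; post-tax Q = 47; per-unit burden on consumers = $14.
Market B: pre-tax P* = $56, Q* = 260; post-tax Q = 197.6; per-unit burden on consumers = $15.6.
Difference: $14 vs $15.6 → market B is larger by $1.6.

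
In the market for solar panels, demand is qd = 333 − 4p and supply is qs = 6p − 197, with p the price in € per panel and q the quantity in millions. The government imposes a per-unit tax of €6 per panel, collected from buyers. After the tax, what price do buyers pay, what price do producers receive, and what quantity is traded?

Buyers pay €56.6; producers receive €50.6; quantity = 106.6.

Before the tax: set 333 − 4p = 6p − 197 → p* = €53, q* = 121.
With the tax collected from buyers, demand (in seller-price terms) shifts: qd = 333 − 4(p + 6).
New equilibrium: buyers pay €56.6, producers receive €50.6, q = 106.6. (Wedge: pb − ps = 6.)
The less price-elastic side of the market bears the larger share of a per-unit tax.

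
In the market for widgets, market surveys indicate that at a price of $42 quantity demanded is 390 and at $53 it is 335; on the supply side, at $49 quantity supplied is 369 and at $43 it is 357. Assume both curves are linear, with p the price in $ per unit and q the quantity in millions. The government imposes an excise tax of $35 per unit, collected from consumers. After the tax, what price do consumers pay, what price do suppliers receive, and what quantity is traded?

Demand slope: (335 − 390)/(53 − 42) = -5, so qd = 600 − 5p.
Supply slope: (357 − 369)/(43 − 49) = 2, so qs = 2p + 271.
Without the tax, 600 − 5p = 2p + 271 gives 7p = 329, so p* = $47 and q* = 365.
With the tax collected from consumers, demand (in seller-price terms) shifts: qd = 600 − 5(p + 35).
Solving gives q = 315 with consumers paying $57 and suppliers receiving $22 (the $35 wedge).
The less price-elastic side of the market bears the larger share of a per-unit tax.

Consumers pay $57; suppliers receive $22; quantity = 315.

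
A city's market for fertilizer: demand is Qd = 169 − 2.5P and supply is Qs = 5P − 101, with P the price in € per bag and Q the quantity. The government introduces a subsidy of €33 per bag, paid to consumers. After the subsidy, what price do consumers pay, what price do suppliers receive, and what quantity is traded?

Before the subsidy: set 169 − 2.5P = 5P − 101 → P* = €36, Q* = 79.
With a per-unit subsidy paid to consumers, each effectively pays P − 33, so demand becomes Qd = 169 − 2.5(P − 33).
Solving gives Q = 134 with consumers paying €14 and suppliers receiving €47 (the €33 wedge).

Consumers pay €14; suppliers receive €47; quantity = 134.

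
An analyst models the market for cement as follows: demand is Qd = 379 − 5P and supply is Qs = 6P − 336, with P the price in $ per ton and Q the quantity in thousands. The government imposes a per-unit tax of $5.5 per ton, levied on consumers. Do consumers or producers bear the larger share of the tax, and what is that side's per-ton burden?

Consumers bear the larger share: $3 per ton.

Before the tax: set 379 − 5P = 6P − 336 → P* = $65, Q* = 54.
With the tax collected from consumers, demand (in seller-price terms) shifts: Qd = 379 − 5(P + 5.5).
New equilibrium: consumers pay $68, producers receive $62.5, Q = 39. (Wedge: Pb − Ps = 5.5.)
Per-ton burden: consumers $3, producers $2.5.
Consumers take the larger share because demand is less price-elastic here (demand slope 5 vs supply slope 6).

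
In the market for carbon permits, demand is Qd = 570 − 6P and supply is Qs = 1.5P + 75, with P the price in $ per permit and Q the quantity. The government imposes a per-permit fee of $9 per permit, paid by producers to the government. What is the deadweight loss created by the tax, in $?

Before the tax: set 570 − 6P = 1.5P + 75 → P* = $66, Q* = 174.
With the tax collected from producers, supply shifts: Qs = 1.5(P − 9) + 75.
New equilibrium: consumers pay $67.8, producers receive $58.8, Q = 163.2. (Wedge: Pb − Ps = 9.)
Quantity falls by |ΔQ| = |174 − 163.2| = 10.8.
DWL = ½ · t · |ΔQ| = ½ · 9 · 10.8 = $48.6.

Deadweight loss = $48.6.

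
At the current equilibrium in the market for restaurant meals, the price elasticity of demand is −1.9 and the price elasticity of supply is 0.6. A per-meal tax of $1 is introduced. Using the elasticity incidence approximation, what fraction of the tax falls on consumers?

Incidence ratio: consumers' share ≈ εs / (εs + |εd|) = 0.6 / (0.6 + 1.9) = 0.24.
Supply is the less elastic side, so consumers bear the smaller share.

Consumers' share ≈ 0.24.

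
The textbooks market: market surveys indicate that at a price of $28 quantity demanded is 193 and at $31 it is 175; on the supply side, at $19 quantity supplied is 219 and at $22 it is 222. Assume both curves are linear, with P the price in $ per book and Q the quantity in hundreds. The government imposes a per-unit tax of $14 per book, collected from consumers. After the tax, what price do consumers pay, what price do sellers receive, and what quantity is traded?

Demand slope: (175 − 193)/(31 − 28) = -6, so Qd = 361 − 6P.
Supply slope: (222 − 219)/(22 − 19) = 1, so Qs = P + 200.
Without the tax, 361 − 6P = P + 200 gives 7P = 161, so P* = $23 and Q* = 223.
With the tax collected from consumers, demand (in seller-price terms) shifts: Qd = 361 − 6(P + 14).
New equilibrium: consumers pay $25, sellers receive $11, Q = 211. (Wedge: Pb − Ps = 14.)
The less price-elastic side of the market bears the larger share of a per-unit tax.

Consumers pay $25; sellers receive $11; quantity = 211.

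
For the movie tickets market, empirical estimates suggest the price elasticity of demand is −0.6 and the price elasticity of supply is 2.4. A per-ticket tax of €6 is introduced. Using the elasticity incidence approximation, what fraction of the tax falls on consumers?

Consumers' share ≈ 0.8.

Incidence ratio: consumers' share ≈ εs / (εs + |εd|) = 2.4 / (2.4 + 0.6) = 0.8.
Supply is the more elastic side, so consumers bear the larger share.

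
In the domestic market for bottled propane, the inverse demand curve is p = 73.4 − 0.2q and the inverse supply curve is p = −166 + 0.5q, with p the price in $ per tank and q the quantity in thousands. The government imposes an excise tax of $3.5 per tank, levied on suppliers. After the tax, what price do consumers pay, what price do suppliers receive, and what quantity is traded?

Consumers pay $6; suppliers receive $2.5; quantity = 337.

Inverting to q(p) form: qd = 367 − 5p; qs = 2p + 332.
Before the tax: set 367 − 5p = 2p + 332 → p* = $5, q* = 342.
With the tax collected from suppliers, supply shifts: qs = 2(p − 3.5) + 332.
Solving gives q = 337 with consumers paying $6 and suppliers receiving $2.5 (the $3.5 wedge).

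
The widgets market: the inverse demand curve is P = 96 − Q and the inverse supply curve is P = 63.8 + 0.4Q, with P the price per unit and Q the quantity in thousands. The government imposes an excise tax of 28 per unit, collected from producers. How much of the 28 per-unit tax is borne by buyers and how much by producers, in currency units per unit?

Inverting to Q(P) form: Qd = 96 − P; Qs = 2.5P − 159.5.
Before the tax: set 96 − P = 2.5P − 159.5 → P* = 73, Q* = 23.
With the tax collected from producers, supply shifts: Qs = 2.5(P − 28) − 159.5.
Solving gives Q = 3 with buyers paying 93 and producers receiving 65 (the 28 wedge).
Burden on buyers: 20; on producers: 8. (They sum to 28.)

Buyers bear 20 per unit; producers bear 8 per unit.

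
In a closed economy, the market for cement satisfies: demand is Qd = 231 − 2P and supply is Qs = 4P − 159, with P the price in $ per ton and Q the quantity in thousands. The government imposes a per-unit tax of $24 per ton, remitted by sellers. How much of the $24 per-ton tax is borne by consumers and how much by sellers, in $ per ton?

Consumers bear $16 per ton; sellers bear $8 per ton.

Without the tax, 231 − 2P = 4P − 159 gives 6P = 390, so P* = $65 and Q* = 101.
With the tax collected from sellers, supply shifts: Qs = 4(P − 24) − 159.
Solving gives Q = 69 with consumers paying $81 and sellers receiving $57 (the $24 wedge).
Burden on consumers: $16; on sellers: $8. (They sum to $24.)
The less price-elastic side of the market bears the larger share of a per-unit tax.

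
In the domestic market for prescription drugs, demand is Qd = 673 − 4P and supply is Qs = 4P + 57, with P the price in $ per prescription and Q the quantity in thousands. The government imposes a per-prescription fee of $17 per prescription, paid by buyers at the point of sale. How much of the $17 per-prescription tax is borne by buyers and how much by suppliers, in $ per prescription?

Buyers bear $8.5 per prescription; suppliers bear $8.5 per prescription.

Without the tax, 673 − 4P = 4P + 57 gives 8P = 616, so P* = $77 and Q* = 365.
With the tax collected from buyers, demand (in seller-price terms) shifts: Qd = 673 − 4(P + 17).
Solving gives Q = 331 with buyers paying $85.5 and suppliers receiving $68.5 (the $17 wedge).
Burden on buyers: $8.5; on suppliers: $8.5. (They sum to $17.)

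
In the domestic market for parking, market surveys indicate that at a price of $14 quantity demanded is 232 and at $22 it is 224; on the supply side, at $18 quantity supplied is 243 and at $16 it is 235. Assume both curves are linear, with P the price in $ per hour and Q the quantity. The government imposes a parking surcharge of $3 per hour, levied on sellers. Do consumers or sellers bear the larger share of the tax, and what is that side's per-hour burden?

Demand slope: (224 − 232)/(22 − 14) = -1, so Qd = 246 − P.
Supply slope: (235 − 243)/(16 − 18) = 4, so Qs = 4P + 171.
Before the tax: set 246 − P = 4P + 171 → P* = $15, Q* = 231.
With the tax collected from sellers, supply shifts: Qs = 4(P − 3) + 171.
Solving gives Q = 228.6 with consumers paying $17.4 and sellers receiving $14.4 (the $3 wedge).
Per-hour burden: consumers $2.4, sellers $0.6.
Consumers take the larger share because demand is less price-elastic here (demand slope 1 vs supply slope 4).

Consumers bear the larger share: $2.4 per hour.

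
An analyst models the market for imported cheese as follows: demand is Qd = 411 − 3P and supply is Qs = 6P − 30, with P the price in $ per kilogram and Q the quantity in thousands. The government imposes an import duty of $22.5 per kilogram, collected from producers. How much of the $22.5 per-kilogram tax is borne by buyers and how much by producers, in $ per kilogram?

Buyers bear $15 per kilogram; producers bear $7.5 per kilogram.

Without the tax, 411 − 3P = 6P − 30 gives 9P = 441, so P* = $49 and Q* = 264.
With the tax collected from producers, supply shifts: Qs = 6(P − 22.5) − 30.
New equilibrium: buyers pay $64, producers receive $41.5, Q = 219. (Wedge: Pb − Ps = 22.5.)
Burden on buyers: $15; on producers: $7.5. (They sum to $22.5.)
The less price-elastic side of the market bears the larger share of a per-unit tax.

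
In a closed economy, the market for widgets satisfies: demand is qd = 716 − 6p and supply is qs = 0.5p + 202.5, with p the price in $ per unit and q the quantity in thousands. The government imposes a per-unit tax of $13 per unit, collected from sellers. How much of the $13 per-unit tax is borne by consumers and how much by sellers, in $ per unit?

Consumers bear $1 per unit; sellers bear $12 per unit.

Before the tax: set 716 − 6p = 0.5p + 202.5 → p* = $79, q* = 242.
With the tax collected from sellers, supply shifts: qs = 0.5(p − 13) + 202.5.
New equilibrium: consumers pay $80, sellers receive $67, q = 236. (Wedge: pb − ps = 13.)
Burden on consumers: $1; on sellers: $12. (They sum to $13.)
The less price-elastic side of the market bears the larger share of a per-unit tax.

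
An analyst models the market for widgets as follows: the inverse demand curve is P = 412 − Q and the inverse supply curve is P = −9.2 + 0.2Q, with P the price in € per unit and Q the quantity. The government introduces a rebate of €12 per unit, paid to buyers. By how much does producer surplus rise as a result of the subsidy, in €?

Inverting to Q(P) form: Qd = 412 − P; Qs = 5P + 46.
Without the subsidy, 412 − P = 5P + 46 gives 6P = 366, so P* = €61 and Q* = 351.
With a per-unit subsidy paid to buyers, each effectively pays P − 12, so demand becomes Qd = 412 − (P − 12).
New equilibrium: buyers pay €51, producers receive €63, Q = 361. (Wedge: Pb − Ps = −12.)
ΔPS is the trapezoid between Q = 361 and Q = 351 of height €2: ½ · (351 + 361) · 2 = €712.

Producer surplus rises by €712.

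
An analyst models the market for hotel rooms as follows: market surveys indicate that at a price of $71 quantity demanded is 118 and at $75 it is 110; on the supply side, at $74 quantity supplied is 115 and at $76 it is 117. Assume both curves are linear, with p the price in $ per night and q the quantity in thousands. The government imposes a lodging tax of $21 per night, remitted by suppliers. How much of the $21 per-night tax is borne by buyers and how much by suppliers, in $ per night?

Demand slope: (110 − 118)/(75 − 71) = -2, so qd = 260 − 2p.
Supply slope: (117 − 115)/(76 − 74) = 1, so qs = p + 41.
Before the tax: set 260 − 2p = p + 41 → p* = $73, q* = 114.
With the tax collected from suppliers, supply shifts: qs = (p − 21) + 41.
Solving gives q = 100 with buyers paying $80 and suppliers receiving $59 (the $21 wedge).
Burden on buyers: $7; on suppliers: $14. (They sum to $21.)
The less price-elastic side of the market bears the larger share of a per-unit tax.

Buyers bear $7 per night; suppliers bear $14 per night.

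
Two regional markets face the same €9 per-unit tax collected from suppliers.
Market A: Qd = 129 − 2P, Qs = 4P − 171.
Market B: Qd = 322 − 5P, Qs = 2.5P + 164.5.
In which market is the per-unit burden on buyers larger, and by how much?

Market A, by €3.

Market A: pre-tax P* = €50, Q* = 29; post-tax Q = 17; per-unit burden on buyers = €6.
Market B: pre-tax P* = €21, Q* = 217; post-tax Q = 202; per-unit burden on buyers = €3.
Difference: €6 vs €3 → market A is larger by €3.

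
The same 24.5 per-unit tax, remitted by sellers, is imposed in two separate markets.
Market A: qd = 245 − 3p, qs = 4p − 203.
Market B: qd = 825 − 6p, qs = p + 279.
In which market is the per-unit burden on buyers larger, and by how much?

Market A, by 10.5.

Market A: pre-tax p* = 64, q* = 53; post-tax q = 11; per-unit burden on buyers = 14.
Market B: pre-tax p* = 78, q* = 357; post-tax q = 336; per-unit burden on buyers = 3.5.
Difference: 14 vs 3.5 → market A is larger by 10.5.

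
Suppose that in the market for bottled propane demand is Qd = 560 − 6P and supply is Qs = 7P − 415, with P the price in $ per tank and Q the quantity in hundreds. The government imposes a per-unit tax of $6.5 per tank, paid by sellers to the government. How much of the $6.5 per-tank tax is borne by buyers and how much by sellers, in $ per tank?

Buyers bear $3.5 per tank; sellers bear $3 per tank.

Without the tax, 560 − 6P = 7P − 415 gives 13P = 975, so P* = $75 and Q* = 110.
With the tax collected from sellers, supply shifts: Qs = 7(P − 6.5) − 415.
Solving gives Q = 89 with buyers paying $78.5 and sellers receiving $72 (the $6.5 wedge).
Burden on buyers: $3.5; on sellers: $3. (They sum to $6.5.)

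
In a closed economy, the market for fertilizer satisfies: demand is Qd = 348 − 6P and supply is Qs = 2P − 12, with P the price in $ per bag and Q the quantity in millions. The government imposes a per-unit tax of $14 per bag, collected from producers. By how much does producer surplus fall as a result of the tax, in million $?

Before the tax: set 348 − 6P = 2P − 12 → P* = $45, Q* = 78.
With the tax collected from producers, supply shifts: Qs = 2(P − 14) − 12.
Solving gives Q = 57 with buyers paying $48.5 and producers receiving $34.5 (the $14 wedge).
ΔPS is the trapezoid between Q = 57 and Q = 78 of height $10.5: ½ · (78 + 57) · 10.5 = $708.75.

Producer surplus falls by $708.75 million.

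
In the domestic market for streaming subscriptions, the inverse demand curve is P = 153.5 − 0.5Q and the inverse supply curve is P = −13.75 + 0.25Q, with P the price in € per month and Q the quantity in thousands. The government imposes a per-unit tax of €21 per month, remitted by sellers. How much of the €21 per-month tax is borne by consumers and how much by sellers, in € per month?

Inverting to Q(P) form: Qd = 307 − 2P; Qs = 4P + 55.
Before the tax: set 307 − 2P = 4P + 55 → P* = €42, Q* = 223.
With the tax collected from sellers, supply shifts: Qs = 4(P − 21) + 55.
New equilibrium: consumers pay €56, sellers receive €35, Q = 195. (Wedge: Pb − Ps = 21.)
Burden on consumers: €14; on sellers: €7. (They sum to €21.)
The less price-elastic side of the market bears the larger share of a per-unit tax.

Consumers bear €14 per month; sellers bear €7 per month.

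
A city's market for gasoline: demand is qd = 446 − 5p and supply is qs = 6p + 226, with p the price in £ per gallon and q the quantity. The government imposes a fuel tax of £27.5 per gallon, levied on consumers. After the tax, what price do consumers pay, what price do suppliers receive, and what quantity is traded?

Consumers pay £35; suppliers receive £7.5; quantity = 271.

Without the tax, 446 − 5p = 6p + 226 gives 11p = 220, so p* = £20 and q* = 346.
With the tax collected from consumers, demand (in seller-price terms) shifts: qd = 446 − 5(p + 27.5).
Solving gives q = 271 with consumers paying £35 and suppliers receiving £7.5 (the £27.5 wedge).
The less price-elastic side of the market bears the larger share of a per-unit tax.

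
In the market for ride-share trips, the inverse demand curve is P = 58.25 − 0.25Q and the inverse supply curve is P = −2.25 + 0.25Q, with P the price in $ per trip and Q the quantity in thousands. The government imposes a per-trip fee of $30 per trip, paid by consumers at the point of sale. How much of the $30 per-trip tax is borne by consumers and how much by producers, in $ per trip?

Consumers bear $15 per trip; producers bear $15 per trip.

Rewrite in direct form: Qd = 233 − 4P and Qs = 4P + 9.
Before the tax: set 233 − 4P = 4P + 9 → P* = $28, Q* = 121.
With the tax collected from consumers, demand (in seller-price terms) shifts: Qd = 233 − 4(P + 30).
Solving gives Q = 61 with consumers paying $43 and producers receiving $13 (the $30 wedge).
Burden on consumers: $15; on producers: $15. (They sum to $30.)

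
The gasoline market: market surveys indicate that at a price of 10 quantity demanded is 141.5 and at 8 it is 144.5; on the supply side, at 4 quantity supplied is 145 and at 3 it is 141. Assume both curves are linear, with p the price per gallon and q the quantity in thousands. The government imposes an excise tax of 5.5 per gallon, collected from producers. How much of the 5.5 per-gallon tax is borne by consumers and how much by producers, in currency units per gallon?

Demand slope: (144.5 − 141.5)/(8 − 10) = -1.5, so qd = 156.5 − 1.5p.
Supply slope: (141 − 145)/(3 − 4) = 4, so qs = 4p + 129.
Before the tax: set 156.5 − 1.5p = 4p + 129 → p* = 5, q* = 149.
With the tax collected from producers, supply shifts: qs = 4(p − 5.5) + 129.
New equilibrium: consumers pay 9, producers receive 3.5, q = 143. (Wedge: pb − ps = 5.5.)
Burden on consumers: 4; on producers: 1.5. (They sum to 5.5.)
The less price-elastic side of the market bears the larger share of a per-unit tax.

Consumers bear 4 per gallon; producers bear 1.5 per gallon.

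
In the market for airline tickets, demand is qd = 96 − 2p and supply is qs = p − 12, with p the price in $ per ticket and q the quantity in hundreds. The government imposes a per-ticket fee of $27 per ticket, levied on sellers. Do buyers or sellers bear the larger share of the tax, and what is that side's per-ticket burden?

Sellers bear the larger share: $18 per ticket.

Before the tax: set 96 − 2p = p − 12 → p* = $36, q* = 24.
With the tax collected from sellers, supply shifts: qs = (p − 27) − 12.
Solving gives q = 6 with buyers paying $45 and sellers receiving $18 (the $27 wedge).
Per-ticket burden: buyers $9, sellers $18.
Sellers take the larger share because supply is less price-elastic here (demand slope 2 vs supply slope 1).
The less price-elastic side of the market bears the larger share of a per-unit tax.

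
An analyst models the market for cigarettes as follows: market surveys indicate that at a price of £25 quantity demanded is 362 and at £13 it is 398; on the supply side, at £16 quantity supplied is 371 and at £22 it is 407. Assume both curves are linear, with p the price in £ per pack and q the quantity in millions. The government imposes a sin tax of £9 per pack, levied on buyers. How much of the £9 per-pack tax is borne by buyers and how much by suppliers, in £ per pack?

Demand slope: (398 − 362)/(13 − 25) = -3, so qd = 437 − 3p.
Supply slope: (407 − 371)/(22 − 16) = 6, so qs = 6p + 275.
Before the tax: set 437 − 3p = 6p + 275 → p* = £18, q* = 383.
With the tax collected from buyers, demand (in seller-price terms) shifts: qd = 437 − 3(p + 9).
New equilibrium: buyers pay £24, suppliers receive £15, q = 365. (Wedge: pb − ps = 9.)
Burden on buyers: £6; on suppliers: £3. (They sum to £9.)

Buyers bear £6 per pack; suppliers bear £3 per pack.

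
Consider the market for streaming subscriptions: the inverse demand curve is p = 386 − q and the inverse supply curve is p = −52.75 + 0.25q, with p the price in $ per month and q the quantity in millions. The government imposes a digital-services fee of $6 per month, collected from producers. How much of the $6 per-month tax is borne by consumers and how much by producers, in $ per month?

Rewrite in direct form: qd = 386 − p and qs = 4p + 211.
Without the tax, 386 − p = 4p + 211 gives 5p = 175, so p* = $35 and q* = 351.
With the tax collected from producers, supply shifts: qs = 4(p − 6) + 211.
New equilibrium: consumers pay $39.8, producers receive $33.8, q = 346.2. (Wedge: pb − ps = 6.)
Burden on consumers: $4.8; on producers: $1.2. (They sum to $6.)
The less price-elastic side of the market bears the larger share of a per-unit tax.

Consumers bear $4.8 per month; producers bear $1.2 per month.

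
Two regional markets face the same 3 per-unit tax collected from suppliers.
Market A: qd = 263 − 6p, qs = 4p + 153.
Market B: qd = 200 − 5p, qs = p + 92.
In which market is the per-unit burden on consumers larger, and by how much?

Market A, by 0.7.

Market A: pre-tax p* = 11, q* = 197; post-tax q = 189.8; per-unit burden on consumers = 1.2.
Market B: pre-tax p* = 18, q* = 110; post-tax q = 107.5; per-unit burden on consumers = 0.5.
Difference: 1.2 vs 0.5 → market A is larger by 0.7.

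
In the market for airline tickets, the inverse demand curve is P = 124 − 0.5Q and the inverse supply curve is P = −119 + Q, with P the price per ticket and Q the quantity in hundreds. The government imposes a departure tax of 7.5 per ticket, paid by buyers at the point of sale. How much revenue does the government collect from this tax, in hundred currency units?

Inverting to Q(P) form: Qd = 248 − 2P; Qs = P + 119.
Before the tax: set 248 − 2P = P + 119 → P* = 43, Q* = 162.
With the tax collected from buyers, demand (in seller-price terms) shifts: Qd = 248 − 2(P + 7.5).
New equilibrium: buyers pay 45.5, suppliers receive 38, Q = 157. (Wedge: Pb − Ps = 7.5.)
Revenue = t · Q = 7.5 · 157 = 1177.5.

Tax revenue = 1177.5 hundred.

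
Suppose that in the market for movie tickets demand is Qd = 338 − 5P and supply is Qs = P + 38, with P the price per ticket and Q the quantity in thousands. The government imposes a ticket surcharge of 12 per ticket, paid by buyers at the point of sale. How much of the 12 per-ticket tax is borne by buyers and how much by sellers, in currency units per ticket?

Buyers bear 2 per ticket; sellers bear 10 per ticket.

Before the tax: set 338 − 5P = P + 38 → P* = 50, Q* = 88.
With the tax collected from buyers, demand (in seller-price terms) shifts: Qd = 338 − 5(P + 12).
New equilibrium: buyers pay 52, sellers receive 40, Q = 78. (Wedge: Pb − Ps = 12.)
Burden on buyers: 2; on sellers: 10. (They sum to 12.)
The less price-elastic side of the market bears the larger share of a per-unit tax.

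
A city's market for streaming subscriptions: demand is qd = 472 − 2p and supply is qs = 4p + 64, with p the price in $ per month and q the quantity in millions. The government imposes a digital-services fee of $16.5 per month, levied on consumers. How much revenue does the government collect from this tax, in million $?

Before the tax: set 472 − 2p = 4p + 64 → p* = $68, q* = 336.
With the tax collected from consumers, demand (in seller-price terms) shifts: qd = 472 − 2(p + 16.5).
New equilibrium: consumers pay $79, producers receive $62.5, q = 314. (Wedge: pb − ps = 16.5.)
Revenue = t · Q = 16.5 · 314 = $5181.

Tax revenue = $5181 million.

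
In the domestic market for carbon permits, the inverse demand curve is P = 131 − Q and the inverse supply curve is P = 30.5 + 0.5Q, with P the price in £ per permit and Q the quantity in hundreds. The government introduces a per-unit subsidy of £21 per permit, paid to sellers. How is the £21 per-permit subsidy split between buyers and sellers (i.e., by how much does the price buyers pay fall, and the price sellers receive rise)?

Buyers gain £14 per permit; sellers gain £7 per permit.

Inverting to Q(P) form: Qd = 131 − P; Qs = 2P − 61.
Without the subsidy, 131 − P = 2P − 61 gives 3P = 192, so P* = £64 and Q* = 67.
With a per-unit subsidy paid to sellers, each receives P + 21 per unit sold, so supply becomes Qs = 2(P + 21) − 61.
New equilibrium: buyers pay £50, sellers receive £71, Q = 81. (Wedge: Pb − Ps = −21.)
Gain to buyers: £14; to sellers: £7. (They sum to £21.)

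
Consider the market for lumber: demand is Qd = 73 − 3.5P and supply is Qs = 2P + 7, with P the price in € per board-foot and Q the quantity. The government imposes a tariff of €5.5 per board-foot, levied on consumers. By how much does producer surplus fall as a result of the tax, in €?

Producer surplus falls by €96.25.

Before the tax: set 73 − 3.5P = 2P + 7 → P* = €12, Q* = 31.
With the tax collected from consumers, demand (in seller-price terms) shifts: Qd = 73 − 3.5(P + 5.5).
Solving gives Q = 24 with consumers paying €14 and suppliers receiving €8.5 (the €5.5 wedge).
ΔPS is the trapezoid between Q = 24 and Q = 31 of height €3.5: ½ · (31 + 24) · 3.5 = €96.25.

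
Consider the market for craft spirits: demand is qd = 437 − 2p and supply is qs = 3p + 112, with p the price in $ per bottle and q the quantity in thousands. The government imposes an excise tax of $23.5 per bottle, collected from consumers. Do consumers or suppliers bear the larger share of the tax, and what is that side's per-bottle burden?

Consumers bear the larger share: $14.1 per bottle.

Without the tax, 437 − 2p = 3p + 112 gives 5p = 325, so p* = $65 and q* = 307.
With the tax collected from consumers, demand (in seller-price terms) shifts: qd = 437 − 2(p + 23.5).
New equilibrium: consumers pay $79.1, suppliers receive $55.6, q = 278.8. (Wedge: pb − ps = 23.5.)
Per-bottle burden: consumers $14.1, suppliers $9.4.
Consumers take the larger share because demand is less price-elastic here (demand slope 2 vs supply slope 3).
The less price-elastic side of the market bears the larger share of a per-unit tax.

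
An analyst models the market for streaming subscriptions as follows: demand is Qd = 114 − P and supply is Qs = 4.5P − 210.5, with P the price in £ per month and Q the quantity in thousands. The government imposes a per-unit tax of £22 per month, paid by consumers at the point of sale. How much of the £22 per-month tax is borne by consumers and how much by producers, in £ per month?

Before the tax: set 114 − P = 4.5P − 210.5 → P* = £59, Q* = 55.
With the tax collected from consumers, demand (in seller-price terms) shifts: Qd = 114 − (P + 22).
New equilibrium: consumers pay £77, producers receive £55, Q = 37. (Wedge: Pb − Ps = 22.)
Burden on consumers: £18; on producers: £4. (They sum to £22.)
The less price-elastic side of the market bears the larger share of a per-unit tax.

Consumers bear £18 per month; producers bear £4 per month.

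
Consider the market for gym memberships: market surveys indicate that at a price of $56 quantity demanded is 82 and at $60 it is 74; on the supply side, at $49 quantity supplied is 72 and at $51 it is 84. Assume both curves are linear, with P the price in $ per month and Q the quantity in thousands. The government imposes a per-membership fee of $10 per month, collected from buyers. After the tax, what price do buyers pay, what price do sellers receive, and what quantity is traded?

Buyers pay $59.5; sellers receive $49.5; quantity = 75.

Demand slope: (74 − 82)/(60 − 56) = -2, so Qd = 194 − 2P.
Supply slope: (84 − 72)/(51 − 49) = 6, so Qs = 6P − 222.
Before the tax: set 194 − 2P = 6P − 222 → P* = $52, Q* = 90.
With the tax collected from buyers, demand (in seller-price terms) shifts: Qd = 194 − 2(P + 10).
Solving gives Q = 75 with buyers paying $59.5 and sellers receiving $49.5 (the $10 wedge).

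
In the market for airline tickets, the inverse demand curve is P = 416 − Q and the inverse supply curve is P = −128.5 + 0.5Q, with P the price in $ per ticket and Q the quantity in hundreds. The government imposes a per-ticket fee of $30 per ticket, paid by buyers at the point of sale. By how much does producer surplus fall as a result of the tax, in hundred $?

Producer surplus falls by $3530 hundred.

Rewrite in direct form: Qd = 416 − P and Qs = 2P + 257.
Before the tax: set 416 − P = 2P + 257 → P* = $53, Q* = 363.
With the tax collected from buyers, demand (in seller-price terms) shifts: Qd = 416 − (P + 30).
Solving gives Q = 343 with buyers paying $73 and producers receiving $43 (the $30 wedge).
ΔPS is the trapezoid between Q = 343 and Q = 363 of height $10: ½ · (363 + 343) · 10 = $3530.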